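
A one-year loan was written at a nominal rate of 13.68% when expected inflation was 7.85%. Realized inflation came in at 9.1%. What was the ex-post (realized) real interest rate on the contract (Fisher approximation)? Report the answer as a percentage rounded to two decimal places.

4.58%

Ex-post: 13.68% − 9.1% = 4.580%
So the realized real rate is 4.58%.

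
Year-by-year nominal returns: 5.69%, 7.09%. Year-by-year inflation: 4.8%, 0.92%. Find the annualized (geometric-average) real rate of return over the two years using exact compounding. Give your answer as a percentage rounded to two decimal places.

3.45%

Nominal growth factor = 1.0569 × 1.0709 = 1.13183421
Price-level growth factor = 1.0480 × 1.0092 = 1.05764160
Real growth factor = 1.13183421 / 1.05764160 = 1.07014910
Annualized real rate = 1.07014910^(1/2) − 1 = 3.4480% → 3.45%.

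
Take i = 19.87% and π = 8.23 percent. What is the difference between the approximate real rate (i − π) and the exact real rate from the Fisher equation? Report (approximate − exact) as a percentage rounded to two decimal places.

Approximate: r ≈ 19.870% − 8.230% = 11.6400%
Exact: (1 + 0.1987)/(1 + 0.0823) − 1 = 10.7549%
Error = 11.6400% − 10.7549% = 0.8851% → 0.89%.

0.89%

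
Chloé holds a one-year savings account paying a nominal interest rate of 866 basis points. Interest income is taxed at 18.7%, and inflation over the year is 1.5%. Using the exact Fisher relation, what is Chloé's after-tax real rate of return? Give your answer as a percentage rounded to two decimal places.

After-tax nominal return = 8.66% × (1 − 0.187) = 7.04058%.
1 + r = 1.0704058 / 1.01500 = 1.054587
After-tax real rate = 1.054587 − 1 → 5.46%.

5.46%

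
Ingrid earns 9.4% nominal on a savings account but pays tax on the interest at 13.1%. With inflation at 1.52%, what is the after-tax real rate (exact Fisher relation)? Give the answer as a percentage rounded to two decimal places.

After-tax nominal return = 9.4% × (1 − 0.131) = 8.1686%.
1 + r = 1.081686 / 1.01520 = 1.065491
After-tax real rate = 1.065491 − 1 → 6.55%.

6.55%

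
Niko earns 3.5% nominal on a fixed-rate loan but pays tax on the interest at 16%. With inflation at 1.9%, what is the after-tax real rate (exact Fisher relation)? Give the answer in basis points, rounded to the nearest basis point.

After-tax nominal return = 3.5% × (1 − 0.16) = 2.9400%.
1 + r = 1.02940 / 1.01900 = 1.010206
After-tax real rate = 1.010206 − 1 → 102 basis points.

102 basis points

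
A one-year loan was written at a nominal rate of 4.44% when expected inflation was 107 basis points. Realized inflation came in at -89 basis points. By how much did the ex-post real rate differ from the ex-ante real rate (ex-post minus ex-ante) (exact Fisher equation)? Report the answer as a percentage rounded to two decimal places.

2.04%

Ex-ante: (1 + 0.0444)/(1 + 0.0107) − 1 = 3.3343%
Ex-post: (1 + 0.0444)/(1 − 0.0089) − 1 = 5.3779%
Difference (ex-post − ex-ante) = 2.0435% → 2.04%.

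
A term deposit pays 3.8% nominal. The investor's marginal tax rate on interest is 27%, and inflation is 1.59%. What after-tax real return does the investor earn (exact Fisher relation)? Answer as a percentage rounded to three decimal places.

After-tax nominal return = 3.8% × (1 − 0.27) = 2.7740%.
1 + r = 1.02774 / 1.01590 = 1.0116547
After-tax real rate = 1.0116547 − 1 → 1.165%.

1.165%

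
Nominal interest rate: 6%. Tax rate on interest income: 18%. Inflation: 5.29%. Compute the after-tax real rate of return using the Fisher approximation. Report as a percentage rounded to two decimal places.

-0.37%

After-tax nominal return = 6% × (1 − 0.18) = 4.9200%.
r ≈ 4.9200% − 5.29% → -0.37%.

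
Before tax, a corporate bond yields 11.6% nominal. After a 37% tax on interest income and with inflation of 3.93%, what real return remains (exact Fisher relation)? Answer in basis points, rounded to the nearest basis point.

After-tax nominal return = 11.6% × (1 − 0.37) = 7.3080%.
1 + r = 1.07308 / 1.03930 = 1.032503
After-tax real rate = 1.032503 − 1 → 325 basis points.

325 basis points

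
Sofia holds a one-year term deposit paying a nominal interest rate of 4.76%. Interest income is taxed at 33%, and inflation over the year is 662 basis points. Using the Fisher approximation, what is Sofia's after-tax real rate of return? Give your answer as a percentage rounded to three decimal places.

After-tax nominal return = 4.76% × (1 − 0.33) = 3.1892%.
r ≈ 3.1892% − 6.62% → -3.431%.

-3.431%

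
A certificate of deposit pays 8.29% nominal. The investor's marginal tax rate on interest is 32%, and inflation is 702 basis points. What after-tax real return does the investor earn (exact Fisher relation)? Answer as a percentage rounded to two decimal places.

After-tax nominal return = 8.29% × (1 − 0.32) = 5.6372%.
1 + r = 1.056372 / 1.07020 = 0.987079
After-tax real rate = 0.987079 − 1 → -1.29%.

-1.29%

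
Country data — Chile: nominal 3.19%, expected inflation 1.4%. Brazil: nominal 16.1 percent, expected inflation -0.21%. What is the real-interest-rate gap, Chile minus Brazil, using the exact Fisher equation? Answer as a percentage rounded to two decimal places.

Chile: (1 + 0.0319)/(1 + 0.0140) − 1 = 1.7653%
Brazil: (1 + 0.1610)/(1 − 0.0021) − 1 = 16.3443%
Differential = 1.7653% − 16.3443% = -14.5790% → -14.58%.

-14.58%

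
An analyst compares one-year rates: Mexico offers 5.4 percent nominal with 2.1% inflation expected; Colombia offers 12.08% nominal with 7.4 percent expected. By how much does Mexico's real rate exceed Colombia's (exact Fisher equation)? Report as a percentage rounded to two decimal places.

Mexico: (1 + 0.0540)/(1 + 0.0210) − 1 = 3.2321%
Colombia: (1 + 0.1208)/(1 + 0.0740) − 1 = 4.3575%
Differential = 3.2321% − 4.3575% = -1.1254% → -1.13%.

-1.13%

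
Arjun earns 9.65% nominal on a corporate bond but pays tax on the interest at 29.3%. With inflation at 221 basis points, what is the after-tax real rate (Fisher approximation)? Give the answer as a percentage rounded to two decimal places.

After-tax nominal return = 9.65% × (1 − 0.293) = 6.82255%.
r ≈ 6.82255% − 2.21% → 4.61%.

4.61%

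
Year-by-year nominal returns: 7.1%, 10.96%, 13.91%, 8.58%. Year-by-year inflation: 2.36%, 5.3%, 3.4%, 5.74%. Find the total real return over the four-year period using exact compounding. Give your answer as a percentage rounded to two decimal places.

Nominal growth factor = 1.0710 × 1.1096 × 1.1391 × 1.0858 = 1.469832
Price-level growth factor = 1.0236 × 1.0530 × 1.0340 × 1.0574 = 1.178470
Real growth factor = 1.469832 / 1.178470 = 1.247237
Total real return = 1.247237 − 1 → 24.72%.

24.72%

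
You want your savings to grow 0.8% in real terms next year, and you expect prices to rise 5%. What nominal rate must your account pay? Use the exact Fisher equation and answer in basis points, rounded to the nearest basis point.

(1 + i) = (1 + r)(1 + π) = 1.00800 × 1.05000 = 1.05840
i = 1.05840 − 1, so the required nominal rate is 584 basis points.

584 basis points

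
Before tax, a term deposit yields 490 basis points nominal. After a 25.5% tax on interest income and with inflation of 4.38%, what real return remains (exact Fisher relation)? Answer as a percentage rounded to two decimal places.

After-tax nominal return = 4.9% × (1 − 0.255) = 3.6505%.
1 + r = 1.036505 / 1.04380 = 0.993011
After-tax real rate = 0.993011 − 1 → -0.70%.

-0.70%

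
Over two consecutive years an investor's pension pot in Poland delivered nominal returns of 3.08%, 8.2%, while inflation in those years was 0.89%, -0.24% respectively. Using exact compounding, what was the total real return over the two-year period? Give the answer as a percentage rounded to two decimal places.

10.81%

Compound the nominal returns: 1.0308 × 1.0820 = 1.115326.
Compound inflation: 1.0089 × 0.9976 = 1.006479.
Deflate: 1.115326 / 1.006479 = 1.108146.
Total real return = 1.108146 − 1 → 10.81%.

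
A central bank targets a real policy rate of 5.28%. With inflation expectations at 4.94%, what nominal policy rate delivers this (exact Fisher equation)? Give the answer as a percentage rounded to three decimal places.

(1 + i) = (1 + r)(1 + π) = 1.05280 × 1.04940 = 1.10480832
i = 1.10480832 − 1, so the required nominal rate is 10.481%.

10.481%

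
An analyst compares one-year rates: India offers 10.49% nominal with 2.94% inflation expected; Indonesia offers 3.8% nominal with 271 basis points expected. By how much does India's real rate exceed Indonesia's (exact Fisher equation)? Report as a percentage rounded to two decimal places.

6.27%

India: (1 + 0.1049)/(1 + 0.0294) − 1 = 7.3344%
Indonesia: (1 + 0.0380)/(1 + 0.0271) − 1 = 1.0612%
Differential = 7.3344% − 1.0612% = 6.2731% → 6.27%.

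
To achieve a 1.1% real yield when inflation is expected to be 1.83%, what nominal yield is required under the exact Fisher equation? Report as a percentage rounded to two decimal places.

2.95%

(1 + i) = (1 + r)(1 + π) = 1.01100 × 1.01830 = 1.0295013
i = 1.0295013 − 1, so the required nominal rate is 2.95%.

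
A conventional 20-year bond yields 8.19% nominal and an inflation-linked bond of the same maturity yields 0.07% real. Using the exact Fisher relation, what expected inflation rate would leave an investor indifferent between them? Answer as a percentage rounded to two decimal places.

(1 + π) = (1 + i)/(1 + r) = 1.08190 / 1.00070 = 1.081143
Break-even inflation = 1.081143 − 1 → 8.11%.

8.11%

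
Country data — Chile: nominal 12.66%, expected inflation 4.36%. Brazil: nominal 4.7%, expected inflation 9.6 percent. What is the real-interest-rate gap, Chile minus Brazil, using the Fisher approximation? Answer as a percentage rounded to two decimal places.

Chile: 12.66% − 4.36% = 8.300%
Brazil: 4.7% − 9.6% = -4.900%
Differential = 13.200% → 13.20%.

13.20%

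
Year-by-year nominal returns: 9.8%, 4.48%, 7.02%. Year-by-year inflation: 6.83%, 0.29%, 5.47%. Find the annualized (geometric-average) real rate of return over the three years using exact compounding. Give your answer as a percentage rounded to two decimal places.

Compound the nominal returns: 1.0980 × 1.0448 × 1.0702 = 1.22772317.
Compound inflation: 1.0683 × 1.0029 × 1.0547 = 1.13000354.
Deflate: 1.22772317 / 1.13000354 = 1.08647727.
Annualized real rate = 1.08647727^(1/3) − 1 = 2.8033% → 2.80%.

2.80%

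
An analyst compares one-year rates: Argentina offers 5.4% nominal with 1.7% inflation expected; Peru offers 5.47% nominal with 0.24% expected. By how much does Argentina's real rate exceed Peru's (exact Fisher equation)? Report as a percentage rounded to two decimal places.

-1.58%

Argentina: (1 + 0.0540)/(1 + 0.0170) − 1 = 3.6382%
Peru: (1 + 0.0547)/(1 + 0.0024) − 1 = 5.2175%
Differential = 3.6382% − 5.2175% = -1.5793% → -1.58%.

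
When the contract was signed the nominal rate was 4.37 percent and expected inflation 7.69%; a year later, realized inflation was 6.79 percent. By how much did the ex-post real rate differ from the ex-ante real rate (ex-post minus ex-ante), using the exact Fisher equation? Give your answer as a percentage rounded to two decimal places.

Ex-ante: (1 + 0.0437)/(1 + 0.0769) − 1 = -3.0829%
Ex-post: (1 + 0.0437)/(1 + 0.0679) − 1 = -2.2661%
Difference (ex-post − ex-ante) = 0.8168% → 0.82%.

0.82%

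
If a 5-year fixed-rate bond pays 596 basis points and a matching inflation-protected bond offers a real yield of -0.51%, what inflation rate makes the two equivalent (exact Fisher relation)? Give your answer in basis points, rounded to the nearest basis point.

650 basis points

(1 + π) = (1 + i)/(1 + r) = 1.05960 / 0.99490 = 1.065032
Break-even inflation = 1.065032 − 1 → 650 basis points.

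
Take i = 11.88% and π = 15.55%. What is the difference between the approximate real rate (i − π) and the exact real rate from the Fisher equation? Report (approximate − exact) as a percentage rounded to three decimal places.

-0.494%

Approximate: r ≈ 11.880% − 15.550% = -3.6700%
Exact: (1 + 0.1188)/(1 + 0.1555) − 1 = -3.1761%
Error = -3.6700% − (-3.1761%) = -0.4939% → -0.494%.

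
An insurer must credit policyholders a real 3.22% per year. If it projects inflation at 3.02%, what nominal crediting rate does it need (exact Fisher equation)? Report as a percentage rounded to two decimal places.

6.34%

(1 + i) = (1 + r)(1 + π) = 1.03220 × 1.03020 = 1.06337244
i = 1.06337244 − 1, so the required nominal rate is 6.34%.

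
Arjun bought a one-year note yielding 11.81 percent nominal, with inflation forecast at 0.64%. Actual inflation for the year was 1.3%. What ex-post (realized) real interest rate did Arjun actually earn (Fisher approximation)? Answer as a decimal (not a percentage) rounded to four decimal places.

0.1051

Ex-post: 11.81% − 1.3% = 10.510%
So the realized real rate is 0.1051.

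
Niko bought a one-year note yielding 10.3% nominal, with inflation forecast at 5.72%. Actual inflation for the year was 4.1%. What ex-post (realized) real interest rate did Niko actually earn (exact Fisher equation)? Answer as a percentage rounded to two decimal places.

5.96%

Ex-post: (1 + 0.1030)/(1 + 0.0410) − 1 = 5.9558%
So the realized real rate is 5.96%.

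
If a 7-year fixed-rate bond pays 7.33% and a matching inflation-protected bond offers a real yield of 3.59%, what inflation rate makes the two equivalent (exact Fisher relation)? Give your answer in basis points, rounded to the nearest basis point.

(1 + π) = (1 + i)/(1 + r) = 1.07330 / 1.03590 = 1.036104
Break-even inflation = 1.036104 − 1 → 361 basis points.

361 basis points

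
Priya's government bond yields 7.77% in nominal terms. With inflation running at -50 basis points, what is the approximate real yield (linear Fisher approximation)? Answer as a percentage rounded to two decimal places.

r ≈ i − π = 7.77% − (-0.5%) = 8.27%.

8.27%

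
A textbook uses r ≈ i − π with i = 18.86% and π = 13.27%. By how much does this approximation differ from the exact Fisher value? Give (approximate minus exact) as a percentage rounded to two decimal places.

0.65%

Approximate: r ≈ 18.860% − 13.270% = 5.5900%
Exact: (1 + 0.1886)/(1 + 0.1327) − 1 = 4.9351%
Error = 5.5900% − 4.9351% = 0.6549% → 0.65%.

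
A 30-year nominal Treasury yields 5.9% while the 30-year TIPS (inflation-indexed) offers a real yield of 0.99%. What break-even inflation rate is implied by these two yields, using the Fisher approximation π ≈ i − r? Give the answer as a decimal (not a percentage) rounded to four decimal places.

0.0491

π ≈ i − r = 5.9% − 0.99% → 0.0491.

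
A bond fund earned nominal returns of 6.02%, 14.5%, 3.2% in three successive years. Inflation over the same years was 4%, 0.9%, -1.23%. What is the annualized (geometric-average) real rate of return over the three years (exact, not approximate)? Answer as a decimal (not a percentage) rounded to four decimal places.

0.0652

Compound the nominal returns: 1.0602 × 1.1450 × 1.0320 = 1.25277473.
Compound inflation: 1.0400 × 1.0090 × 0.9877 = 1.03645287.
Deflate: 1.25277473 / 1.03645287 = 1.20871364.
Annualized real rate = 1.20871364^(1/3) − 1 = 6.5224% → 0.0652.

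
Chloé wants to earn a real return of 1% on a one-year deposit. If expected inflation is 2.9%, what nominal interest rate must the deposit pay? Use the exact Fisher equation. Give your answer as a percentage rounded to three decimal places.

3.929%

(1 + i) = (1 + r)(1 + π) = 1.01000 × 1.02900 = 1.03929
i = 1.03929 − 1, so the required nominal rate is 3.929%.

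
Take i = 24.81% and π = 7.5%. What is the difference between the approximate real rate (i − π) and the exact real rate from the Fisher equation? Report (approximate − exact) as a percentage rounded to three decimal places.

Approximate: r ≈ 24.810% − 7.500% = 17.3100%
Exact: (1 + 0.2481)/(1 + 0.0750) − 1 = 16.1023%
Error = 17.3100% − 16.1023% = 1.2077% → 1.208%.

1.208%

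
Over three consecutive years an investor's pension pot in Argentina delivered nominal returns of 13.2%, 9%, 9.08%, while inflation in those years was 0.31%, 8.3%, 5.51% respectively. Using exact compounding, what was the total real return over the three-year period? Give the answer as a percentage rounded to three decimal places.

Compound the nominal returns: 1.1320 × 1.0900 × 1.0908 = 1.345916.
Compound inflation: 1.0031 × 1.0830 × 1.0551 = 1.146216.
Deflate: 1.345916 / 1.146216 = 1.174226.
Total real return = 1.174226 − 1 → 17.423%.

17.423%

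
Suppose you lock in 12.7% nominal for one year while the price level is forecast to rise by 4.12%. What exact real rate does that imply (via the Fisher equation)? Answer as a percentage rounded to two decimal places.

8.24%

1 + r = 1.12700 / 1.04120 = 1.082405
r = 1.082405 − 1 = 8.2405%, i.e. 8.24%.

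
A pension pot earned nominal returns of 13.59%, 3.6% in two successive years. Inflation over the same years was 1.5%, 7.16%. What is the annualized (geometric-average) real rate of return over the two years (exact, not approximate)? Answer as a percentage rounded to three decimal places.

4.016%

Nominal growth factor = 1.1359 × 1.0360 = 1.17679240
Price-level growth factor = 1.0150 × 1.0716 = 1.08767400
Real growth factor = 1.17679240 / 1.08767400 = 1.08193484
Annualized real rate = 1.08193484^(1/2) − 1 = 4.0161% → 4.016%.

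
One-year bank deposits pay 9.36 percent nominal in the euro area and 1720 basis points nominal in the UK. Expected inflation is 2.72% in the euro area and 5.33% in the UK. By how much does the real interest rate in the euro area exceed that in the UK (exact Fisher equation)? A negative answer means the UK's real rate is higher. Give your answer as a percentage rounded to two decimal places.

The euro area: (1 + 0.0936)/(1 + 0.0272) − 1 = 6.4642%
The UK: (1 + 0.1720)/(1 + 0.0533) − 1 = 11.2693%
Differential = 6.4642% − 11.2693% = -4.8052% → -4.81%.

-4.81%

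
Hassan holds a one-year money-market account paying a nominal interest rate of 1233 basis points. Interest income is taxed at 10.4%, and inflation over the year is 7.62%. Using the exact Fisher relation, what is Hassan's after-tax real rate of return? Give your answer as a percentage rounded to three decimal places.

After-tax nominal return = 12.33% × (1 − 0.104) = 11.04768%.
1 + r = 1.1104768 / 1.07620 = 1.031850
After-tax real rate = 1.031850 − 1 → 3.185%.

3.185%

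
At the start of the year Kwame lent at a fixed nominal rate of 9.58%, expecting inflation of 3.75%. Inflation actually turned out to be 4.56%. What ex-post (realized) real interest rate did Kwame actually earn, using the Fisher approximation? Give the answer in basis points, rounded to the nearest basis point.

Ex-post: 9.58% − 4.56% = 5.020%
So the realized real rate is 502 basis points.

502 basis points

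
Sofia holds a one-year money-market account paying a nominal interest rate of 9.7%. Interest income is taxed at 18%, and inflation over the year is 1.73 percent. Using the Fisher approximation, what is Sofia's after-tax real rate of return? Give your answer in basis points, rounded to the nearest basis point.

622 basis points

After-tax nominal return = 9.7% × (1 − 0.18) = 7.9540%.
r ≈ 7.9540% − 1.73% → 622 basis points.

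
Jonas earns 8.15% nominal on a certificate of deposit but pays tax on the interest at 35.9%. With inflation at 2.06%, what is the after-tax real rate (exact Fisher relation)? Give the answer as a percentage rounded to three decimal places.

3.100%

After-tax nominal return = 8.15% × (1 − 0.359) = 5.22415%.
1 + r = 1.0522415 / 1.02060 = 1.031003
After-tax real rate = 1.031003 − 1 → 3.100%.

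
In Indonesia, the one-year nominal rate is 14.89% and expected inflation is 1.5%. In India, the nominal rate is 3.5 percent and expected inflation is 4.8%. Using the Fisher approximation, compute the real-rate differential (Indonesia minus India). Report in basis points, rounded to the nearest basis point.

1469 basis points

Indonesia: 14.89% − 1.5% = 13.390%
India: 3.5% − 4.8% = -1.300%
Differential = 14.690% → 1469 basis points.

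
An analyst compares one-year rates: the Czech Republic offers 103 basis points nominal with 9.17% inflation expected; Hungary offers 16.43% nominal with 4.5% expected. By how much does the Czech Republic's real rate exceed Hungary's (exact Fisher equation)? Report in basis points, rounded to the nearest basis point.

The Czech Republic: (1 + 0.0103)/(1 + 0.0917) − 1 = -7.4563%
Hungary: (1 + 0.1643)/(1 + 0.0450) − 1 = 11.4163%
Differential = -7.4563% − 11.4163% = -18.8725% → -1887 basis points.

-1887 basis points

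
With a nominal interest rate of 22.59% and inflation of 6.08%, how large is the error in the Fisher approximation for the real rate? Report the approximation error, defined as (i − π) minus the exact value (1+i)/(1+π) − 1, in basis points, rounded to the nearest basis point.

95 basis points

Approximate: r ≈ 22.590% − 6.080% = 16.5100%
Exact: (1 + 0.2259)/(1 + 0.0608) − 1 = 15.5637%
Error = 16.5100% − 15.5637% = 0.9463% → 95 basis points.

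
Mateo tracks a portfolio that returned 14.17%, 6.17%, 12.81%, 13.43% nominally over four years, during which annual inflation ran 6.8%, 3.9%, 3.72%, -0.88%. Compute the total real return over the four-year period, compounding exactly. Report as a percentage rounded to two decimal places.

35.96%

Compound the nominal returns: 1.1417 × 1.0617 × 1.1281 × 1.1343 = 1.551063.
Compound inflation: 1.0680 × 1.0390 × 1.0372 × 0.9912 = 1.140803.
Deflate: 1.551063 / 1.140803 = 1.359624.
Total real return = 1.359624 − 1 → 35.96%.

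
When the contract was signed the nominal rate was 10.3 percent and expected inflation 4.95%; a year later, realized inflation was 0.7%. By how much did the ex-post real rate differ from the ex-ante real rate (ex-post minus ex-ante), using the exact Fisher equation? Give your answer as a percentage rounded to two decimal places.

4.44%

Ex-ante: (1 + 0.1030)/(1 + 0.0495) − 1 = 5.0977%
Ex-post: (1 + 0.1030)/(1 + 0.0070) − 1 = 9.5333%
Difference (ex-post − ex-ante) = 4.4356% → 4.44%.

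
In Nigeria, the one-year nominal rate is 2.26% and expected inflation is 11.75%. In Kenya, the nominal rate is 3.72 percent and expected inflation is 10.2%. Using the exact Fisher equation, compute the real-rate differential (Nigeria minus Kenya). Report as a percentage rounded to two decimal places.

-2.61%

Nigeria: (1 + 0.0226)/(1 + 0.1175) − 1 = -8.4922%
Kenya: (1 + 0.0372)/(1 + 0.1020) − 1 = -5.8802%
Differential = -8.4922% − (-5.8802%) = -2.6120% → -2.61%.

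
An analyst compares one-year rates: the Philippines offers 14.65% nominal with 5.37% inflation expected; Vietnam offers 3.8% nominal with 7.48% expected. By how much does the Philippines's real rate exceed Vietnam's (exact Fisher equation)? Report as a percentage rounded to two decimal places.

12.23%

The Philippines: (1 + 0.1465)/(1 + 0.0537) − 1 = 8.8071%
Vietnam: (1 + 0.0380)/(1 + 0.0748) − 1 = -3.4239%
Differential = 8.8071% − (-3.4239%) = 12.2310% → 12.23%.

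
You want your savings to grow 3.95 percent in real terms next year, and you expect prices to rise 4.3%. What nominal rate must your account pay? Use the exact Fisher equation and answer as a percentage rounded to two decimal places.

8.42%

(1 + i) = (1 + r)(1 + π) = 1.03950 × 1.04300 = 1.0841985
i = 1.0841985 − 1, so the required nominal rate is 8.42%.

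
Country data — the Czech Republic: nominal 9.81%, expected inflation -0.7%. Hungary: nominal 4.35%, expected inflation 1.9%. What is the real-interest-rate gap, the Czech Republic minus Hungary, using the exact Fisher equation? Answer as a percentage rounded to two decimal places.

8.18%

The Czech Republic: (1 + 0.0981)/(1 − 0.0070) − 1 = 10.5841%
Hungary: (1 + 0.0435)/(1 + 0.0190) − 1 = 2.4043%
Differential = 10.5841% − 2.4043% = 8.1798% → 8.18%.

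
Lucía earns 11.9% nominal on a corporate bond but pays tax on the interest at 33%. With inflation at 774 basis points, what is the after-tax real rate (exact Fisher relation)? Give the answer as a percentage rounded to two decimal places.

0.22%

After-tax nominal return = 11.9% × (1 − 0.33) = 7.9730%.
1 + r = 1.07973 / 1.07740 = 1.002163
After-tax real rate = 1.002163 − 1 → 0.22%.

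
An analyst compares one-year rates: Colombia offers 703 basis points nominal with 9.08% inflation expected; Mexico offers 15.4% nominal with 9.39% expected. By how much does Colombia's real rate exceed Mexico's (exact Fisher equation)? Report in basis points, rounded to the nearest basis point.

-737 basis points

Colombia: (1 + 0.0703)/(1 + 0.0908) − 1 = -1.8794%
Mexico: (1 + 0.1540)/(1 + 0.0939) − 1 = 5.4941%
Differential = -1.8794% − 5.4941% = -7.3735% → -737 basis points.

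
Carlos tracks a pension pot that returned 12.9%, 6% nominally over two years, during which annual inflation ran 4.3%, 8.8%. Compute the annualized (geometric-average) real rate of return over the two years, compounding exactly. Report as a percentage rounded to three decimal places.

2.694%

Compound the nominal returns: 1.1290 × 1.0600 = 1.19674000.
Compound inflation: 1.0430 × 1.0880 = 1.13478400.
Deflate: 1.19674000 / 1.13478400 = 1.05459717.
Annualized real rate = 1.05459717^(1/2) − 1 = 2.6936% → 2.694%.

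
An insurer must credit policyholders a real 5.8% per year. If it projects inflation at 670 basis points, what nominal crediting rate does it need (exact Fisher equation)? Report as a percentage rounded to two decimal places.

(1 + i) = (1 + r)(1 + π) = 1.05800 × 1.06700 = 1.128886
i = 1.128886 − 1, so the required nominal rate is 12.89%.

12.89%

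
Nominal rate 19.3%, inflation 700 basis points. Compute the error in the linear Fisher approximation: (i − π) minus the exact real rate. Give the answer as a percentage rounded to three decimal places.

Approximate: r ≈ 19.300% − 7.000% = 12.3000%
Exact: (1 + 0.1930)/(1 + 0.0700) − 1 = 11.4953%
Error = 12.3000% − 11.4953% = 0.8047% → 0.805%.

0.805%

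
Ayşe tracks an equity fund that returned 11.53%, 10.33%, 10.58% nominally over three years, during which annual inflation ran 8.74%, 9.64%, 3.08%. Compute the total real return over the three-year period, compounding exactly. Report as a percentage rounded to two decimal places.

10.72%

Nominal growth factor = 1.1153 × 1.1033 × 1.1058 = 1.360698
Price-level growth factor = 1.0874 × 1.0964 × 1.0308 = 1.228946
Real growth factor = 1.360698 / 1.228946 = 1.107208
Total real return = 1.107208 − 1 → 10.72%.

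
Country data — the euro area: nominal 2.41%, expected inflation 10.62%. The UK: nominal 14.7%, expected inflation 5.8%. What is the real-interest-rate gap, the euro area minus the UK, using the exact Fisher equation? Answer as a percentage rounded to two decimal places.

The euro area: (1 + 0.0241)/(1 + 0.1062) − 1 = -7.4218%
The UK: (1 + 0.1470)/(1 + 0.0580) − 1 = 8.4121%
Differential = -7.4218% − 8.4121% = -15.8339% → -15.83%.

-15.83%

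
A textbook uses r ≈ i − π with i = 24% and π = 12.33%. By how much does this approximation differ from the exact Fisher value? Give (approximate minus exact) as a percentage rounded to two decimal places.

Approximate: r ≈ 24.000% − 12.330% = 11.6700%
Exact: (1 + 0.2400)/(1 + 0.1233) − 1 = 10.3890%
Error = 11.6700% − 10.3890% = 1.2810% → 1.28%.

1.28%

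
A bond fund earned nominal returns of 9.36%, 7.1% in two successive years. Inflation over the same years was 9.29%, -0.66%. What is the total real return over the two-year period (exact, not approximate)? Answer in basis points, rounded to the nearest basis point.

788 basis points

Nominal growth factor = 1.0936 × 1.0710 = 1.171246
Price-level growth factor = 1.0929 × 0.9934 = 1.085687
Real growth factor = 1.171246 / 1.085687 = 1.078806
Total real return = 1.078806 − 1 → 788 basis points.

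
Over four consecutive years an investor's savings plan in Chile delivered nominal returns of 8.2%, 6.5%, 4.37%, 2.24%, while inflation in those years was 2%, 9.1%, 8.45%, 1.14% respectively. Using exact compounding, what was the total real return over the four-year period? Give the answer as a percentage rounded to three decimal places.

Compound the nominal returns: 1.0820 × 1.0650 × 1.0437 × 1.0224 = 1.229627.
Compound inflation: 1.0200 × 1.0910 × 1.0845 × 1.0114 = 1.220611.
Deflate: 1.229627 / 1.220611 = 1.007386.
Total real return = 1.007386 − 1 → 0.739%.

0.739%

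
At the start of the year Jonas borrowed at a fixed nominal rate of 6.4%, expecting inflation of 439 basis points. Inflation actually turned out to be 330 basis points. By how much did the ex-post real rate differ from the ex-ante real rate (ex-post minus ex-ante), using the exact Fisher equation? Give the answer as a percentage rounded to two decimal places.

Ex-ante: (1 + 0.0640)/(1 + 0.0439) − 1 = 1.9255%
Ex-post: (1 + 0.0640)/(1 + 0.0330) − 1 = 3.0010%
Difference (ex-post − ex-ante) = 1.0755% → 1.08%.

1.08%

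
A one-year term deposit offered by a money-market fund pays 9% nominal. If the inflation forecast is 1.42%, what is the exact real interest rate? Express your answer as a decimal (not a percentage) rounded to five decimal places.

0.07474

1 + r = 1.09000 / 1.01420 = 1.074739
r = 1.074739 − 1 = 7.4739%, i.e. 0.07474.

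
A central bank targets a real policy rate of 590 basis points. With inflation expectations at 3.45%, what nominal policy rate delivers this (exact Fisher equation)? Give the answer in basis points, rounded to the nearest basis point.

955 basis points

(1 + i) = (1 + r)(1 + π) = 1.05900 × 1.03450 = 1.0955355
i = 1.0955355 − 1, so the required nominal rate is 955 basis points.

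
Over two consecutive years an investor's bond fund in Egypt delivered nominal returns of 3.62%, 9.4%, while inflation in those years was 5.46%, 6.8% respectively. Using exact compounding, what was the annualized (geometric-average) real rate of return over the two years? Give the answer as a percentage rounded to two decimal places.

Nominal growth factor = 1.0362 × 1.0940 = 1.13360280
Price-level growth factor = 1.0546 × 1.0680 = 1.12631280
Real growth factor = 1.13360280 / 1.12631280 = 1.00647245
Annualized real rate = 1.00647245^(1/2) − 1 = 0.3231% → 0.32%.

0.32%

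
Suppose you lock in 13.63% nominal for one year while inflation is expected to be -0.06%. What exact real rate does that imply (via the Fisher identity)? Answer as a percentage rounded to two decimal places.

13.70%

By the Fisher identity, 1 + r = (1 + i)/(1 + π).
1 + r = 1.13630 / 0.99940 = 1.136982
r = 1.136982 − 1 = 13.6982%, i.e. 13.70%.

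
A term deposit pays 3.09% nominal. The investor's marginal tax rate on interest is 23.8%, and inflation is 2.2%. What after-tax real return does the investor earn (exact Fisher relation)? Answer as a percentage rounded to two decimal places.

After-tax nominal return = 3.09% × (1 − 0.238) = 2.35458%.
1 + r = 1.0235458 / 1.02200 = 1.001513
After-tax real rate = 1.001513 − 1 → 0.15%.

0.15%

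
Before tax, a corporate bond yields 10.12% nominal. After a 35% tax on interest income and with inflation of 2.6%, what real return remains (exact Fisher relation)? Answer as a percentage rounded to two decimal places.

After-tax nominal return = 10.12% × (1 − 0.35) = 6.5780%.
1 + r = 1.06578 / 1.02600 = 1.038772
After-tax real rate = 1.038772 − 1 → 3.88%.

3.88%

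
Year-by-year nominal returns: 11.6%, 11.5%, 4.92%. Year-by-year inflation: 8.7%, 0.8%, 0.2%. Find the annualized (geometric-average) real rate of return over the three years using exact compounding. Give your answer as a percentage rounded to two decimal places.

5.94%

Nominal growth factor = 1.1160 × 1.1150 × 1.0492 = 1.30556153
Price-level growth factor = 1.0870 × 1.0080 × 1.0020 = 1.09788739
Real growth factor = 1.30556153 / 1.09788739 = 1.18915796
Annualized real rate = 1.18915796^(1/3) − 1 = 5.9448% → 5.94%.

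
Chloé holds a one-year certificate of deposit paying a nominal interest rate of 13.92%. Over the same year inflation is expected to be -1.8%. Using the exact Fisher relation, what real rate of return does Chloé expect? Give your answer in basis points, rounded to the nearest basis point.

1601 basis points

By the Fisher relation, 1 + r = (1 + i)/(1 + π).
1 + r = 1.13920 / 0.98200 = 1.160081
r = 1.160081 − 1 = 16.0081%, i.e. 1601 basis points.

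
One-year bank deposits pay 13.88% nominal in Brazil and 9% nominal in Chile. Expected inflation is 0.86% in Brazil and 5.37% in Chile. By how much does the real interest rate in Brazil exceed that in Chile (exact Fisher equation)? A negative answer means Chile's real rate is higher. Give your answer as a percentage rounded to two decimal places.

9.46%

Brazil: (1 + 0.1388)/(1 + 0.0086) − 1 = 12.9090%
Chile: (1 + 0.0900)/(1 + 0.0537) − 1 = 3.4450%
Differential = 12.9090% − 3.4450% = 9.4640% → 9.46%.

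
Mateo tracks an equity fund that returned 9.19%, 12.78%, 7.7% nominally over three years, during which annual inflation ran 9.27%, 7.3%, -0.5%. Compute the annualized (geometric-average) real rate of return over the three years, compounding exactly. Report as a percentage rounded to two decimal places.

Nominal growth factor = 1.0919 × 1.1278 × 1.0770 = 1.32626607
Price-level growth factor = 1.0927 × 1.0730 × 0.9950 = 1.16660476
Real growth factor = 1.32626607 / 1.16660476 = 1.13685981
Annualized real rate = 1.13685981^(1/3) − 1 = 4.3684% → 4.37%.

4.37%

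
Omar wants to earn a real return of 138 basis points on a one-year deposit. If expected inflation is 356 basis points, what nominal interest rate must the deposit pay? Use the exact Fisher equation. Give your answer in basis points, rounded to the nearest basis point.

(1 + i) = (1 + r)(1 + π) = 1.01380 × 1.03560 = 1.04989128
i = 1.04989128 − 1, so the required nominal rate is 499 basis points.

499 basis points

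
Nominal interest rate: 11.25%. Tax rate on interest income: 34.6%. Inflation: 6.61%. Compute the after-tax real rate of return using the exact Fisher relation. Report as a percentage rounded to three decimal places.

0.701%

After-tax nominal return = 11.25% × (1 − 0.346) = 7.3575%.
1 + r = 1.073575 / 1.06610 = 1.007012
After-tax real rate = 1.007012 − 1 → 0.701%.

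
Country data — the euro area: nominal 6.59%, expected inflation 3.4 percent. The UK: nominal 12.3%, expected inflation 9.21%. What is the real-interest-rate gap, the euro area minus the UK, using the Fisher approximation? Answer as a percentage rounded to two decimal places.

The euro area: 6.59% − 3.4% = 3.190%
The UK: 12.3% − 9.21% = 3.090%
Differential = 0.100% → 0.10%.

0.10%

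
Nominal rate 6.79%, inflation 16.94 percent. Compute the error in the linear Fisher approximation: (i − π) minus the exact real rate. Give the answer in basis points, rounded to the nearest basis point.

-147 basis points

Approximate: r ≈ 6.790% − 16.940% = -10.1500%
Exact: (1 + 0.0679)/(1 + 0.1694) − 1 = -8.6797%
Error = -10.1500% − (-8.6797%) = -1.4703% → -147 basis points.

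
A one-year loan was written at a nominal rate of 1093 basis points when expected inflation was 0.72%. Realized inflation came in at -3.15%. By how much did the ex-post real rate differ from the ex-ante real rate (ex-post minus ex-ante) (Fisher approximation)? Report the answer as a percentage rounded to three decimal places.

3.870%

Ex-ante: 10.93% − 0.72% = 10.210%
Ex-post: 10.93% − (-3.15%) = 14.080%
Difference (ex-post − ex-ante) = 3.8700% → 3.870%.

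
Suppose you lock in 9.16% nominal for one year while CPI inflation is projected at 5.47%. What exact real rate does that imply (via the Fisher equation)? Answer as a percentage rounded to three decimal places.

3.499%

By the Fisher equation, 1 + r = (1 + i)/(1 + π).
1 + r = 1.09160 / 1.05470 = 1.034986
r = 1.034986 − 1 = 3.4986%, i.e. 3.499%.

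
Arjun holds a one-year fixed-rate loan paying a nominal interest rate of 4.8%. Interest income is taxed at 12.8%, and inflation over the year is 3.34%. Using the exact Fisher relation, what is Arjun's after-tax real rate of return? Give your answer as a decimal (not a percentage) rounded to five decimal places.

After-tax nominal return = 4.8% × (1 − 0.128) = 4.1856%.
1 + r = 1.041856 / 1.03340 = 1.008183
After-tax real rate = 1.008183 − 1 → 0.00818.

0.00818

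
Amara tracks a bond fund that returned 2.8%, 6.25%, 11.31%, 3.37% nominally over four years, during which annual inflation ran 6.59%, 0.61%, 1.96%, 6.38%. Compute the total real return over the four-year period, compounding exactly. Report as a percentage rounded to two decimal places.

8.04%

Compound the nominal returns: 1.0280 × 1.0625 × 1.1131 × 1.0337 = 1.256755.
Compound inflation: 1.0659 × 1.0061 × 1.0196 × 1.0638 = 1.163181.
Deflate: 1.256755 / 1.163181 = 1.080447.
Total real return = 1.080447 − 1 → 8.04%.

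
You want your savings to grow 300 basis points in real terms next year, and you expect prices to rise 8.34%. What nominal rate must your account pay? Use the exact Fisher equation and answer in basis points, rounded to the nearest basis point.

(1 + i) = (1 + r)(1 + π) = 1.03000 × 1.08340 = 1.115902
i = 1.115902 − 1, so the required nominal rate is 1159 basis points.

1159 basis points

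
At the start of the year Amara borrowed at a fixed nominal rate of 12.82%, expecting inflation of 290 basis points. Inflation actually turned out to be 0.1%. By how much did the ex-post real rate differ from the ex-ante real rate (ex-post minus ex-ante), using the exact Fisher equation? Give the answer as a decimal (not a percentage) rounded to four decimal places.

0.0307

Ex-ante: (1 + 0.1282)/(1 + 0.0290) − 1 = 9.6404%
Ex-post: (1 + 0.1282)/(1 + 0.0010) − 1 = 12.7073%
Difference (ex-post − ex-ante) = 3.0669% → 0.0307.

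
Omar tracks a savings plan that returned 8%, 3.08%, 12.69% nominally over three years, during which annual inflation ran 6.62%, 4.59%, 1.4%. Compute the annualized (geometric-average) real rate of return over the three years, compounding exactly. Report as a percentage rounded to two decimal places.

Nominal growth factor = 1.0800 × 1.0308 × 1.1269 = 1.25453720
Price-level growth factor = 1.0662 × 1.0459 × 1.0140 = 1.13075052
Real growth factor = 1.25453720 / 1.13075052 = 1.10947303
Annualized real rate = 1.10947303^(1/3) − 1 = 3.5235% → 3.52%.

3.52%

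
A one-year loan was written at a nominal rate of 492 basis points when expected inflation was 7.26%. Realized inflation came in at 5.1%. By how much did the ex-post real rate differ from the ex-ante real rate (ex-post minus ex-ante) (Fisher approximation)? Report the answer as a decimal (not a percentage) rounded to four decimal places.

0.0216

Ex-ante: 4.92% − 7.26% = -2.340%
Ex-post: 4.92% − 5.1% = -0.180%
Difference (ex-post − ex-ante) = 2.1600% → 0.0216.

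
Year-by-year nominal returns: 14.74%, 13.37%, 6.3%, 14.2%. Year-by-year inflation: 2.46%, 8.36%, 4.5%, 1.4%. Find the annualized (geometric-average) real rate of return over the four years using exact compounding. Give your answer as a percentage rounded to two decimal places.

7.64%

Nominal growth factor = 1.1474 × 1.1337 × 1.0630 × 1.1420 = 1.57910992
Price-level growth factor = 1.0246 × 1.0836 × 1.0450 × 1.0140 = 1.17646116
Real growth factor = 1.57910992 / 1.17646116 = 1.34225419
Annualized real rate = 1.34225419^(1/4) − 1 = 7.6363% → 7.64%.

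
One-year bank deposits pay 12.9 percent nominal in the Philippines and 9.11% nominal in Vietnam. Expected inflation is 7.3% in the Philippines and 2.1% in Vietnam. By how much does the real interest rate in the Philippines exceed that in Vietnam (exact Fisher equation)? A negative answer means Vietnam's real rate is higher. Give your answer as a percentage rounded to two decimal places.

The Philippines: (1 + 0.1290)/(1 + 0.0730) − 1 = 5.2190%
Vietnam: (1 + 0.0911)/(1 + 0.0210) − 1 = 6.8658%
Differential = 5.2190% − 6.8658% = -1.6468% → -1.65%.

-1.65%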